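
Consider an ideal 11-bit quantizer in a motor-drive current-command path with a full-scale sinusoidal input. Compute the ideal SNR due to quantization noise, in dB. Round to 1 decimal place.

68.0 dB

For an ideal N-bit converter with full-scale sine input, SNR = 6.02 N + 1.76 dB. SNR = 6.02 × 11 + 1.76 = 66.22 + 1.76 = 67.98 dB.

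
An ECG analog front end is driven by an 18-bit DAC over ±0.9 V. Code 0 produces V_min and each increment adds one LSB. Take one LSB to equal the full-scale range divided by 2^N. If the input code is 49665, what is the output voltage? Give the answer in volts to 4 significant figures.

-0.5590 V

Range = 0.9 − (-0.9) = 1.8 V. LSB = 1.8 V / 2^18.
V_out = -0.9 + 49665 × (1.8/262144) V
      = -0.9 + 0.341022 = -0.558978 V.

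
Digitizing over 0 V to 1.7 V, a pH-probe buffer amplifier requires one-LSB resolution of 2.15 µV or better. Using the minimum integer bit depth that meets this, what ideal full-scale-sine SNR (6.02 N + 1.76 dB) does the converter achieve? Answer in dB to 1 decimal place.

122.2 dB

Range is 1.7 V.
Required number of levels: 1.7/2.15 µV = 790700; smallest N with 2^N ≥ that is 20.
Ideal SNR at N = 20: 6.02·20 + 1.76 = 122.2 dB.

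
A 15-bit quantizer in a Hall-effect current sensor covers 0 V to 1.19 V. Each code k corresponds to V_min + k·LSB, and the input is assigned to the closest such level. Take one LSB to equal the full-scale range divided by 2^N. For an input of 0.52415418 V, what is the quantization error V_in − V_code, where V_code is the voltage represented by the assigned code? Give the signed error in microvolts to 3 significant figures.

Span = 1.19 V. LSB = 1.19 V / 2^15 ≈ 36.32 µV.
(0.52415418 − (0)) / LSB = 0.52415418 × 32768/1.19 = 14433.1800. Nearest integer: k = 14433.
V_code = 0 + (14433/32768) × 1.19 = 0.52414764404 V.
Error = V_in − V_code = 0.52415418 − (0.52414764404) = +6.54 µV.

+6.54 µV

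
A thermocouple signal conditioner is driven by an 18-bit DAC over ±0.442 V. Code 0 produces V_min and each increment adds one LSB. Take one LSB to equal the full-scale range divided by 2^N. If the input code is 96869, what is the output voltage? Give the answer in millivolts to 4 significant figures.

-115.3 mV

Span: 0.442 V − (-0.442 V) = 0.884 V. LSB = 0.884 V / 2^18.
Output = V_min + (96869/262144) × range = -0.442 + 0.369526 × 0.884 V
      = -0.442 V + 0.326661 V = -0.115339 V.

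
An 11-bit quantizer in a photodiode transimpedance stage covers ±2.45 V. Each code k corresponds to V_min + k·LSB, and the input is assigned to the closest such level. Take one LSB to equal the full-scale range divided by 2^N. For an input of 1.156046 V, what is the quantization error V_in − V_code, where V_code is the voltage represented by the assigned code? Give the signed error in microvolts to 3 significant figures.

The full-scale span is 2.45 − (-2.45) = 4.9 V. LSB = 4.9 V / 2^11 ≈ 2.393 mV.
(1.156046 − (-2.45)) / LSB = 3.606046 × 2048/4.9 = 1507.1800. Nearest integer: k = 1507.
V_code = V_min + k × range/2^11 = -2.45 + 1507 × 4.9/2048 = 1.155615234 V.
e = 1.156046 − (1.155615234) = +431 µV.

+431 µV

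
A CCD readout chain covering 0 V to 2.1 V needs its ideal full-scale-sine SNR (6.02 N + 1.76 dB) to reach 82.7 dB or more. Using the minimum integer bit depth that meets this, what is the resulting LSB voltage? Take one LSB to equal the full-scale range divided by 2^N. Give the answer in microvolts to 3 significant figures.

V_FS = 2.1 V.
Required N = ⌈(82.7 − 1.76)/6.02⌉ = ⌈13.445⌉ = 14.
LSB = 2.1 V ÷ 2^14 = 2.1/16384 V = 128 µV.

128 µV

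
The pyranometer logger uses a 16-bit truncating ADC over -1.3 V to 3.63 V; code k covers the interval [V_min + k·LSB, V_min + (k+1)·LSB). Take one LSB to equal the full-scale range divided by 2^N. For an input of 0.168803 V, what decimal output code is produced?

19525

The full-scale span is 3.63 − (-1.3) = 4.93 V. LSB = 4.93 V / 2^16 ≈ 75.23 µV.
(V_in − V_min) × 2^16/range = (0.168803 − (-1.3)) × 65536/4.93 = 19525.248.
Floor → code = 19525.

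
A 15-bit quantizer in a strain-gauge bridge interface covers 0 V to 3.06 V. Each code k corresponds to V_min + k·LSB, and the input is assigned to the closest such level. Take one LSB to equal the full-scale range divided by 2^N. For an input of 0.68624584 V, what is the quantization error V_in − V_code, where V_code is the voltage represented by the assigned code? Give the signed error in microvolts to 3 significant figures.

−31.6 µV

Span = 3.06 V. LSB = 3.06 V / 2^15 ≈ 93.38 µV.
Position in LSBs: (0.68624584 − (0)) × 32768/3.06 = 7348.6613; rounding gives k = 7349.
V_code = 0 + (7349/32768) × 3.06 = 0.68627746582 V.
e = 0.68624584 − (0.68627746582) = −31.6 µV.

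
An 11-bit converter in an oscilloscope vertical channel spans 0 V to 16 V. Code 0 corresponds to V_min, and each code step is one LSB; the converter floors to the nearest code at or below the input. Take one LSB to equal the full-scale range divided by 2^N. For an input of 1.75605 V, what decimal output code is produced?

V_FS = 16 V. LSB = 16 V / 2^11 ≈ 7.812 mV.
(V_in − V_min) × 2^11/range = (1.75605 − (0)) × 2048/16 = 224.774.
Floor → code = 224.

224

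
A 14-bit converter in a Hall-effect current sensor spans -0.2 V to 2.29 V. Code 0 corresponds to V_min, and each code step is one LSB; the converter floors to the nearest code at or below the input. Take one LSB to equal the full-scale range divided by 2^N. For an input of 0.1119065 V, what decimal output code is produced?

Range = 2.29 − (-0.2) = 2.49 V. LSB = 2.49 V / 2^14 ≈ 152.0 µV.
code = ⌊(V_in − V_min)/LSB⌋ = ⌊(V_in − V_min) × 2^14 / range⌋
     = ⌊(0.1119065 − (-0.2)) × 16384 / 2.49⌋ = ⌊0.3119065 × 16384/2.49⌋
     = ⌊2052.320⌋ = 2052.

2052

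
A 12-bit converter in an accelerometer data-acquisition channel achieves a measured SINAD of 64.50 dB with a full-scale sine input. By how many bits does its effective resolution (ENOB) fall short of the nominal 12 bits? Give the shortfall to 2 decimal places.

N_eff = (64.50 − 1.76)/6.02 = 10.4219 bits.
Lost resolution: 12 − 10.4219 = 1.5781 bits.

1.58 bits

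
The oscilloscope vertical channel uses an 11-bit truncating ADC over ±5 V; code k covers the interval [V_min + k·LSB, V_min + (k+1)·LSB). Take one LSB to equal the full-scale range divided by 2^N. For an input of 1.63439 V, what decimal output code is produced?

1358

Range = 5 − (-5) = 10 V. LSB = 10 V / 2^11 ≈ 4.883 mV.
code = ⌊(V_in − V_min)/LSB⌋ = ⌊(V_in − V_min) × 2^11 / range⌋
     = ⌊(1.63439 − (-5)) × 2048 / 10⌋ = ⌊6.63439 × 2048/10⌋
     = ⌊1358.723⌋ = 1358.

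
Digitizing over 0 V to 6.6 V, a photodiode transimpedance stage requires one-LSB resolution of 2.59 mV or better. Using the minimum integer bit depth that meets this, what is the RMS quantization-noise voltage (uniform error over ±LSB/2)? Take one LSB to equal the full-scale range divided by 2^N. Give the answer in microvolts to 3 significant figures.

465 µV

Range is 6.6 V.
Levels needed ≥ 6.6/2.59 mV = 2548. 2^12 = 4096 suffices, so N_min = 12.
LSB = 6.6 V ÷ 2^12 = 6.6/4096 V = 1.6113 mV.
σ_q = LSB/√12 = 1.6113 mV/3.4641 = 465 µV.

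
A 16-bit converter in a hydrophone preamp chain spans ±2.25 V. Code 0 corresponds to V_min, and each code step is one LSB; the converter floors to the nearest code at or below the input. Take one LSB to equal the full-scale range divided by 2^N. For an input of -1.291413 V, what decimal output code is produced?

13960

The full-scale span is 2.25 − (-2.25) = 4.5 V. LSB = 4.5 V / 2^16 ≈ 68.66 µV.
code = ⌊(V_in − V_min)/LSB⌋ = ⌊(V_in − V_min) × 2^16 / range⌋
     = ⌊(-1.291413 − (-2.25)) × 65536 / 4.5⌋ = ⌊0.958587 × 65536/4.5⌋
     = ⌊13960.435⌋ = 13960.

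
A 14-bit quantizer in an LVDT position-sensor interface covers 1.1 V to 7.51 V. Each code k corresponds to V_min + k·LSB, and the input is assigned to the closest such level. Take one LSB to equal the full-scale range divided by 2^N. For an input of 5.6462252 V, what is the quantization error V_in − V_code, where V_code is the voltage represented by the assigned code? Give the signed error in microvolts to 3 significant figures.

Full-scale range = 7.51 V − (1.1 V) = 6.41 V. LSB = 6.41 V / 2^14 ≈ 391.2 µV.
(V_in − V_min)/LSB = (5.6462252 − (1.1)) × 16384/6.41 = 11620.1800 → nearest code k = 11620.
Reconstructed level: 1.1 + 11620 × 6.41/16384 V = 5.6461547852 V.
V_in − V_code = 5.6462252 − (5.6461547852) = +70.4 µV.

+70.4 µV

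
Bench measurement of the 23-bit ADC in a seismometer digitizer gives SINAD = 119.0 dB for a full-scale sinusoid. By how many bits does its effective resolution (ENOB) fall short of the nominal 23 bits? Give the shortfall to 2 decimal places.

3.52 bits

Effective bits = (119.0 − 1.76)/6.02 = 19.4751.
Shortfall = 23 − 19.4751 = 3.5249 bits.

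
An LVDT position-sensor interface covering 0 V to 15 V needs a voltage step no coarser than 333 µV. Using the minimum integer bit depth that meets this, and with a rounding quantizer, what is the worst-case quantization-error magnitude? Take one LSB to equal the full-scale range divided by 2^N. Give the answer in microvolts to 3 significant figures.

114 µV

Span = 15 V.
Need 2^N ≥ 15 V / 333 µV = 45050 → N_min = 16.
LSB = 15 V / 2^16 = 228.88 µV.
Half an LSB is 114 µV.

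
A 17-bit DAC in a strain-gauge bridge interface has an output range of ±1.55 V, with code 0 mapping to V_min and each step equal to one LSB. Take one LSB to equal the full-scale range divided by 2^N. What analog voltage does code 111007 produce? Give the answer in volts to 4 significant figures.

1.075 V

The full-scale span is 1.55 − (-1.55) = 3.1 V. LSB = 3.1 V / 2^17.
V_out = V_min + code × LSB = -1.55 V + 111007 × 3.1 V / 131072
      = -1.55 V + 2.62544 V = 1.07544 V.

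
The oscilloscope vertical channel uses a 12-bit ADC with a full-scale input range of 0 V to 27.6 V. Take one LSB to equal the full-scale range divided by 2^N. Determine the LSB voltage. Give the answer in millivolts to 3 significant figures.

V_FS = 27.6 V.
There are 2^12 = 4096 steps.
Step size = 27.6/4096 V = 6.74 mV.

6.74 mV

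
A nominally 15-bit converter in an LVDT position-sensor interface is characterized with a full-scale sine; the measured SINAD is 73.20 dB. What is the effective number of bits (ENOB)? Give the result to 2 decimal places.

ENOB = (73.20 − 1.76)/6.02 = 11.8671 bits.

11.87 bits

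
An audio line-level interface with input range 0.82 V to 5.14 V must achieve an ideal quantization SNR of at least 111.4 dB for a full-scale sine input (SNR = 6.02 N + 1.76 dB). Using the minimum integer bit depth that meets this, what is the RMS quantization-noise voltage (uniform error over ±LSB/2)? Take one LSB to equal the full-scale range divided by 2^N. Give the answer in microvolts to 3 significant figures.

2.38 µV

Range = 5.14 − (0.82) = 4.32 V.
6.02 N + 1.76 ≥ 111.4 gives N ≥ 18.213, so the minimum integer is 19.
LSB = 4.32 V ÷ 2^19 = 4.32/524288 V = 8.2397 µV.
σ_q = LSB/√12 = 8.2397 µV/3.4641 = 2.38 µV.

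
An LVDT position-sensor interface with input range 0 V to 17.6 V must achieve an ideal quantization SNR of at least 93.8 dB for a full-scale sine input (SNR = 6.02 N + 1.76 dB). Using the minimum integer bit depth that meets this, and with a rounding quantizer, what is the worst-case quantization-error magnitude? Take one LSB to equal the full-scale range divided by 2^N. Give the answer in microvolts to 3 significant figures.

134 µV

Span = 17.6 V.
N ≥ (93.8 − 1.76)/6.02 = 15.289 → N_min = 16.
Step size = 17.6/65536 V = 268.55 µV.
Max error for round-to-nearest is LSB/2 = 134 µV.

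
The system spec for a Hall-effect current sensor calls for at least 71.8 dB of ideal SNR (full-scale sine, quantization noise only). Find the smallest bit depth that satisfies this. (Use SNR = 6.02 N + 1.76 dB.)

12 bits

Required N = ⌈(71.8 − 1.76)/6.02⌉ = ⌈11.635⌉ = 12.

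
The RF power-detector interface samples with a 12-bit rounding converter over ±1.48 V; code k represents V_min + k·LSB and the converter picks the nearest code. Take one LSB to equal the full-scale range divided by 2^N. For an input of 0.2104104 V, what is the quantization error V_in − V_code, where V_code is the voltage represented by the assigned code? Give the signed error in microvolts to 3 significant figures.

Range = 1.48 − (-1.48) = 2.96 V. LSB = 2.96 V / 2^12 ≈ 0.7227 mV.
(V_in − V_min)/LSB = (0.2104104 − (-1.48)) × 4096/2.96 = 2339.1625 → nearest code k = 2339.
Reconstructed level: -1.48 + 2339 × 2.96/4096 V = 0.2102929688 V.
Error = V_in − V_code = 0.2104104 − (0.2102929688) = +117 µV.

+117 µV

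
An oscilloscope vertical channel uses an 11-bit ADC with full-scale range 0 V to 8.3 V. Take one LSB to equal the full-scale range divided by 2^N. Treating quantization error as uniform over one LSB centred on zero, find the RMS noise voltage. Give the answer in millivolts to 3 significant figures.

1.17 mV

V_FS = 8.3 V.
LSB = 8.3 V / 2^11 = 4.0527 mV.
σ_q = LSB/√12 = 4.0527 mV/3.4641 = 1.17 mV.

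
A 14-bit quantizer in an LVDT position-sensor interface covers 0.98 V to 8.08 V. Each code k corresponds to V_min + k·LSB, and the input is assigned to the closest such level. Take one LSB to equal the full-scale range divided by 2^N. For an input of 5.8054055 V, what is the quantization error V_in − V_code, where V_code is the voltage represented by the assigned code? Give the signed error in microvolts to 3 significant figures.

+57.6 µV

The full-scale span is 8.08 − (0.98) = 7.1 V. LSB = 7.1 V / 2^14 ≈ 433.3 µV.
Position in LSBs: (5.8054055 − (0.98)) × 16384/7.1 = 11135.1329; rounding gives k = 11135.
Reconstructed level: 0.98 + 11135 × 7.1/16384 V = 5.8053479004 V.
V_in − V_code = 5.8054055 − (5.8053479004) = +57.6 µV.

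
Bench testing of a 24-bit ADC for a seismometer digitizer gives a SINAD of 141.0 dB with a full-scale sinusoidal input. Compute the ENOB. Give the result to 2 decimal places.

Inverting SNR = 6.02 N + 1.76: N_eff = (141.0 − 1.76)/6.02 = 23.1296.

23.13 bits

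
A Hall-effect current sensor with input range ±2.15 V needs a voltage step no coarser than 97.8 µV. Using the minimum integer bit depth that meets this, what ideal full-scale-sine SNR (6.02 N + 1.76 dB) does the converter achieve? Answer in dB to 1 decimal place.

The full-scale span is 2.15 − (-2.15) = 4.3 V.
4.3 V / 97.8 µV = 43970. Since 2^15 = 32768 and 2^16 = 65536, N = 16.
6.02(16) + 1.76 = 98.08 dB.

98.1 dB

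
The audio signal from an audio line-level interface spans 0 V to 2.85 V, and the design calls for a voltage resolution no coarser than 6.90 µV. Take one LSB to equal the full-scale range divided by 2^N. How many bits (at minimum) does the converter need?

Span = 2.85 V.
2.85 V / 6.90 µV = 413000. Since 2^18 = 262144 and 2^19 = 524288, N = 19.

19 bits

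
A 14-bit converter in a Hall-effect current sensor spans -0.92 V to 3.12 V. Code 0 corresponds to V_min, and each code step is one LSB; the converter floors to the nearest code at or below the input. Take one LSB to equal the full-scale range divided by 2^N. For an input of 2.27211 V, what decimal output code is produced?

12945

Range = 3.12 − (-0.92) = 4.04 V. LSB = 4.04 V / 2^14 ≈ 246.6 µV.
(V_in − V_min) × 2^14/range = (2.27211 − (-0.92)) × 16384/4.04 = 12945.428.
Floor → code = 12945.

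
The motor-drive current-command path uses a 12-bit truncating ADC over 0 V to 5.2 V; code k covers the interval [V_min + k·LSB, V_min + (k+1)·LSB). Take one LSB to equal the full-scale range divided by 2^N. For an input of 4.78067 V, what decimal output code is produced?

V_FS = 5.2 V. LSB = 5.2 V / 2^12 ≈ 1.270 mV.
code = ⌊(V_in − V_min)/LSB⌋ = ⌊(V_in − V_min) × 2^12 / range⌋
     = ⌊(4.78067 − (0)) × 4096 / 5.2⌋ = ⌊4.78067 × 4096/5.2⌋
     = ⌊3765.697⌋ = 3765.

3765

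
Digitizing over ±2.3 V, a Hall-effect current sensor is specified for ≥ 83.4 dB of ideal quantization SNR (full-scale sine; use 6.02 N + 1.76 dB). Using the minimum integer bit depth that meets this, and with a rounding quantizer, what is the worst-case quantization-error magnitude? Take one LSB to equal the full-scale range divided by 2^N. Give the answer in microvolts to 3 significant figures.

Full-scale range = 2.3 V − (-2.3 V) = 4.6 V.
Required N = ⌈(83.4 − 1.76)/6.02⌉ = ⌈13.561⌉ = 14.
One LSB is 4.6 V / 16384 = 280.76 µV.
Max error for round-to-nearest is LSB/2 = 140 µV.

140 µV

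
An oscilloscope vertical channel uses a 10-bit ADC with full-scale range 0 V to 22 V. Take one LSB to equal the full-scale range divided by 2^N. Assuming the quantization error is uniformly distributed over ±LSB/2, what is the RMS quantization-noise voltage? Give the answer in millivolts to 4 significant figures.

V_FS = 22 V.
LSB = 22 V ÷ 2^10 = 22/1024 V = 21.4844 mV.
σ_q = LSB/√12 = 21.4844 mV/3.4641 = 6.202 mV.

6.202 mV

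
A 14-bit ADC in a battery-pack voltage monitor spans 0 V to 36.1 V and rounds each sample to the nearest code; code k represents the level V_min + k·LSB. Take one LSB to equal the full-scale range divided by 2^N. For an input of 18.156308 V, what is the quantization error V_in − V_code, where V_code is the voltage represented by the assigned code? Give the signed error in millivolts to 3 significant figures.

+0.546 mV

Range is 36.1 V. LSB = 36.1 V / 2^14 ≈ 2.203 mV.
(18.156308 − (0)) / LSB = 18.156308 × 16384/36.1 = 8240.2479. Nearest integer: k = 8240.
V_code = V_min + k × range/2^14 = 0 + 8240 × 36.1/16384 = 18.155761719 V.
V_in − V_code = 18.156308 − (18.155761719) = +0.546 mV.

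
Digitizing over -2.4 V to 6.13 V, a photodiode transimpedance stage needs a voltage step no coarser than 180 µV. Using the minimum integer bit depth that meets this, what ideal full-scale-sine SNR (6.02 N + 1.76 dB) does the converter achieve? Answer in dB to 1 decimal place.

98.1 dB

Full-scale range = 6.13 V − (-2.4 V) = 8.53 V.
Required number of levels: 8.53/180 µV = 47389; smallest N with 2^N ≥ that is 16.
6.02(16) + 1.76 = 98.08 dB.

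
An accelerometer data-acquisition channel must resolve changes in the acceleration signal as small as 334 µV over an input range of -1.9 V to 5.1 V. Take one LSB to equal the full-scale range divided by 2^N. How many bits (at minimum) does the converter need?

15 bits

Range = 5.1 − (-1.9) = 7 V.
Need 2^N ≥ 7 V / 334 µV = 20960 → N_min = 15.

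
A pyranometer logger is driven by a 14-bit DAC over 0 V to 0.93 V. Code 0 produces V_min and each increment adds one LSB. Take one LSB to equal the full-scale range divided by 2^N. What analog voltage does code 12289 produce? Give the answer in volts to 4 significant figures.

Span = 0.93 V. LSB = 0.93 V / 2^14.
V_out = 0 + 12289 × (0.93/16384) V
      = 0 V + 0.697557 V = 0.697557 V.

0.6976 V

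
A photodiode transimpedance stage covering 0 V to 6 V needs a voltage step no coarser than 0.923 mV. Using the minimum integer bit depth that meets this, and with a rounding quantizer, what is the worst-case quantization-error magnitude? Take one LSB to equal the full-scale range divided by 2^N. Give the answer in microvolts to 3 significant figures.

Span = 6 V.
Required number of levels: 6/0.923 mV = 6500.5; smallest N with 2^N ≥ that is 13.
LSB = 6 V / 2^13 = 0.73242 mV.
Half an LSB is 366 µV.

366 µV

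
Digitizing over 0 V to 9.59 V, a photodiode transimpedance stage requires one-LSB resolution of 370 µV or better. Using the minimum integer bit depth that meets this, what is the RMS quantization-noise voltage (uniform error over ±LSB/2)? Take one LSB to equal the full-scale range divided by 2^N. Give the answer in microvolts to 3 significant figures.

84.5 µV

V_FS = 9.59 V.
Need 2^N ≥ 9.59 V / 370 µV = 25920 → N_min = 15.
One LSB is 9.59 V / 32768 = 292.66 µV.
RMS noise = LSB/√12 = 84.5 µV.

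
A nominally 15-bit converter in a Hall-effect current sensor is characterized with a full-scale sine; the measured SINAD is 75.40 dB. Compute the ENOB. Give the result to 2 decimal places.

12.23 bits

(75.40 − 1.76) / 6.02 = 73.64/6.02 = 12.2326 effective bits.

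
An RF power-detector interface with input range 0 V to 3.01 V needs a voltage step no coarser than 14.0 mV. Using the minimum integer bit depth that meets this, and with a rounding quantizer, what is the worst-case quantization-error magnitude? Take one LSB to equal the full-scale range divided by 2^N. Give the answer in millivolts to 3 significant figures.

Span = 3.01 V.
Need 2^N ≥ 3.01 V / 14.0 mV = 215.0 → N_min = 8.
LSB = 3.01 V ÷ 2^8 = 3.01/256 V = 11.758 mV.
Max error for round-to-nearest is LSB/2 = 5.88 mV.

5.88 mV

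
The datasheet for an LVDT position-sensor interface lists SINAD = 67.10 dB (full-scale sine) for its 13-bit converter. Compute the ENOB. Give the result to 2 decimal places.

10.85 bits

ENOB = (67.10 − 1.76)/6.02 = 10.8538 bits.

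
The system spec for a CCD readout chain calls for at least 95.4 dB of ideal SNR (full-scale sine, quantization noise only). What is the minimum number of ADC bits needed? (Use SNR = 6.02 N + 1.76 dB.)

16 bits

Solving 6.02 N ≥ 95.4 − 1.76: N ≥ 15.555. Round up → N = 16.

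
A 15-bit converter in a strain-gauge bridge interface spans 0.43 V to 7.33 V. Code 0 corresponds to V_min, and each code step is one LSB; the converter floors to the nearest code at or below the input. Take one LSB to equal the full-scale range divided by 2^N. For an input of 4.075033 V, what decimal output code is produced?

Range = 7.33 − (0.43) = 6.9 V. LSB = 6.9 V / 2^15 ≈ 210.6 µV.
(V_in − V_min) × 2^15/range = (4.075033 − (0.43)) × 32768/6.9 = 17310.209.
Floor → code = 17310.

17310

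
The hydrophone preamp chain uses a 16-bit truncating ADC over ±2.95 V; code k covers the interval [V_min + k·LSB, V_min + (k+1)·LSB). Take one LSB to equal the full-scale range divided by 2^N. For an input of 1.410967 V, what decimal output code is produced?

48440

The full-scale span is 2.95 − (-2.95) = 5.9 V. LSB = 5.9 V / 2^16 ≈ 90.03 µV.
(V_in − V_min) × 2^16/range = (1.410967 − (-2.95)) × 65536/5.9 = 48440.734.
Floor → code = 48440.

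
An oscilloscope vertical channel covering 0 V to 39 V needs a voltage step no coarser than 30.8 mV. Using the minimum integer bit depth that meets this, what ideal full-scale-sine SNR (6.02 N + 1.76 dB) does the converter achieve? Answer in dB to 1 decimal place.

V_FS = 39 V.
Required number of levels: 39/30.8 mV = 1266.2; smallest N with 2^N ≥ that is 11.
Ideal SNR at N = 11: 6.02·11 + 1.76 = 68.0 dB.

68.0 dB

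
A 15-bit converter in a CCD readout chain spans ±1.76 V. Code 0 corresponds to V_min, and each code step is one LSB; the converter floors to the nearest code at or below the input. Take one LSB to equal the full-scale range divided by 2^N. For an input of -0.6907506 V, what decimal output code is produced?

Range = 1.76 − (-1.76) = 3.52 V. LSB = 3.52 V / 2^15 ≈ 107.4 µV.
code = ⌊(V_in − V_min)/LSB⌋ = ⌊(V_in − V_min) × 2^15 / range⌋
     = ⌊(-0.6907506 − (-1.76)) × 32768 / 3.52⌋ = ⌊1.0692494 × 32768/3.52⌋
     = ⌊9953.740⌋ = 9953.

9953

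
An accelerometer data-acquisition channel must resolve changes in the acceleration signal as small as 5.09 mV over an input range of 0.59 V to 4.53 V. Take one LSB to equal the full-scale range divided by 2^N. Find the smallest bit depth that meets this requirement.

10 bits

The full-scale span is 4.53 − (0.59) = 3.94 V.
3.94 V / 5.09 mV = 774.1. Since 2^9 = 512 and 2^10 = 1024, N = 10.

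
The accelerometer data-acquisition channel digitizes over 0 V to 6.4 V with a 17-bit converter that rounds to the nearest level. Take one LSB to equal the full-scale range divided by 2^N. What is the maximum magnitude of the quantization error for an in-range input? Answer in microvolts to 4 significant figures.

24.41 µV

Range is 6.4 V.
Step size = 6.4/131072 V = 48.8281 µV.
A rounding quantizer has |error| ≤ LSB/2 = 24.41 µV.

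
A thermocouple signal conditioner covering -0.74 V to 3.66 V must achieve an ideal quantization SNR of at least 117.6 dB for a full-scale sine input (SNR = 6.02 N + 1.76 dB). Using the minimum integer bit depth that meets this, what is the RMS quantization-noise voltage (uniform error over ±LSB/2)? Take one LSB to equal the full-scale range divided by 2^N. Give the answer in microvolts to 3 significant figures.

Full-scale range = 3.66 V − (-0.74 V) = 4.4 V.
Required N = ⌈(117.6 − 1.76)/6.02⌉ = ⌈19.243⌉ = 20.
LSB = 4.4 V / 2^20 = 4.1962 µV.
RMS noise = LSB/√12 = 1.21 µV.

1.21 µV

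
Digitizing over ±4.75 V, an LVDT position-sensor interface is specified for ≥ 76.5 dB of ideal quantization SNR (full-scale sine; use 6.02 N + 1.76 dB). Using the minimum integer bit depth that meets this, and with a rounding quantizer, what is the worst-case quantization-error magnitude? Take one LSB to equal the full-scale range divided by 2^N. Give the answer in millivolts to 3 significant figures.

Range = 4.75 − (-4.75) = 9.5 V.
6.02 N + 1.76 ≥ 76.5 gives N ≥ 12.415, so the minimum integer is 13.
LSB = 9.5 V / 2^13 = 1.1597 mV.
Half an LSB is 0.580 mV.

0.580 mV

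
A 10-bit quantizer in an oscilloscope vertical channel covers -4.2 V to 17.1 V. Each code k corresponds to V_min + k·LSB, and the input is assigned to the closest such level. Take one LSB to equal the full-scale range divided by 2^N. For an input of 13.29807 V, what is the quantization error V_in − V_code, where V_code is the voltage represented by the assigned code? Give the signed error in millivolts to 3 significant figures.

+4.61 mV

Full-scale range = 17.1 V − (-4.2 V) = 21.3 V. LSB = 21.3 V / 2^10 ≈ 20.80 mV.
Position in LSBs: (13.29807 − (-4.2)) × 1024/21.3 = 841.2218; rounding gives k = 841.
V_code = V_min + k × range/2^10 = -4.2 + 841 × 21.3/1024 = 13.29345703 V.
Error = V_in − V_code = 13.29807 − (13.29345703) = +4.61 mV.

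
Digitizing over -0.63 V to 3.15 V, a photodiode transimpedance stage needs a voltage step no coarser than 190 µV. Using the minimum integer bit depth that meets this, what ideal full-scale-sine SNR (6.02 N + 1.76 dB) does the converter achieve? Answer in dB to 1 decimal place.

92.1 dB

Span: 3.15 V − (-0.63 V) = 3.78 V.
Required number of levels: 3.78/190 µV = 19895; smallest N with 2^N ≥ that is 15.
6.02(15) + 1.76 = 92.06 dB.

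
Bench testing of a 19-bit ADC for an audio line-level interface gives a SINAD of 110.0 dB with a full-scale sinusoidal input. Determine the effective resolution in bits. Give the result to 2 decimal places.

Inverting SNR = 6.02 N + 1.76: N_eff = (110.0 − 1.76)/6.02 = 17.9801.

17.98 bits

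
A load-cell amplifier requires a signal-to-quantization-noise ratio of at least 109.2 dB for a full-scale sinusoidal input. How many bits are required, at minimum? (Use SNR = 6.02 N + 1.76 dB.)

6.02 N + 1.76 ≥ 109.2 gives N ≥ 17.847, so the minimum integer is 18.

18 bits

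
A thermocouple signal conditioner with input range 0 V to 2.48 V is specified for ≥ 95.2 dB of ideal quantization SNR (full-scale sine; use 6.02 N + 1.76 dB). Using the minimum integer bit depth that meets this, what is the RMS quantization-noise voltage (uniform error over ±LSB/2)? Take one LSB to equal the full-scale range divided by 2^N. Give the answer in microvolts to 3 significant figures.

10.9 µV

Span = 2.48 V.
N ≥ (95.2 − 1.76)/6.02 = 15.522 → N_min = 16.
LSB = 2.48 V / 2^16 = 37.842 µV.
σ_q = LSB/√12 = 37.842 µV/3.4641 = 10.9 µV.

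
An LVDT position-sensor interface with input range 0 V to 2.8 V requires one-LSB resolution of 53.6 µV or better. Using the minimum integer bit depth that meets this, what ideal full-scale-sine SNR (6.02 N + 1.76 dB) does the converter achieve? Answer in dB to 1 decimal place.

98.1 dB

Range is 2.8 V.
Need 2^N ≥ 2.8 V / 53.6 µV = 52240 → N_min = 16.
6.02(16) + 1.76 = 98.08 dB.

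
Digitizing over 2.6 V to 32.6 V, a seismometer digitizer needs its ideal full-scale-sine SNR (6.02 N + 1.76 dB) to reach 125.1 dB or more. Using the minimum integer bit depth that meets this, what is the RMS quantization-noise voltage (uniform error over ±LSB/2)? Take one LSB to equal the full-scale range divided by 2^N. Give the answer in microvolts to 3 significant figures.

Range = 32.6 − (2.6) = 30 V.
N ≥ (125.1 − 1.76)/6.02 = 20.488 → N_min = 21.
LSB = 30 V / 2^21 = 14.305 µV.
RMS noise = LSB/√12 = 4.13 µV.

4.13 µV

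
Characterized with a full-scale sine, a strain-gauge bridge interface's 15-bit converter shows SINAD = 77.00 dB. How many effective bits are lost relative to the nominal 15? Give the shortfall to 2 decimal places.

N_eff = (77.00 − 1.76)/6.02 = 12.4983 bits.
Lost resolution: 15 − 12.4983 = 2.5017 bits.

2.50 bits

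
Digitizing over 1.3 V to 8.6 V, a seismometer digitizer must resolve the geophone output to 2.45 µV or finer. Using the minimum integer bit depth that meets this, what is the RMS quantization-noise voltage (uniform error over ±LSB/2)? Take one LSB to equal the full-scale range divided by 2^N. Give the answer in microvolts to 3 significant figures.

Range = 8.6 − (1.3) = 7.3 V.
Required number of levels: 7.3/2.45 µV = 2.9796e6; smallest N with 2^N ≥ that is 22.
LSB = 7.3 V ÷ 2^22 = 7.3/4194304 V = 1.7405 µV.
σ_q = LSB/√12 = 1.7405 µV/3.4641 = 0.502 µV.

0.502 µV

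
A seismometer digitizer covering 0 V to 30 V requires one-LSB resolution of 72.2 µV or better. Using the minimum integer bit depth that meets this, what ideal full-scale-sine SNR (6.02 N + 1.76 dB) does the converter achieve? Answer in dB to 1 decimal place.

116.1 dB

Span = 30 V.
Levels needed ≥ 30/72.2 µV = 415500. 2^19 = 524288 suffices, so N_min = 19.
SNR = 6.02 × 19 + 1.76 = 116.14 dB.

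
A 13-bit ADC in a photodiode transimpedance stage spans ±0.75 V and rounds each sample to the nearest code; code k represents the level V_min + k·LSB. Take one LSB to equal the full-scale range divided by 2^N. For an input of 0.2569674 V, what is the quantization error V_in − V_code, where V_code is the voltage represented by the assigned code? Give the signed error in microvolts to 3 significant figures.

+70.4 µV

Span: 0.75 V − (-0.75 V) = 1.5 V. LSB = 1.5 V / 2^13 ≈ 183.1 µV.
(V_in − V_min)/LSB = (0.2569674 − (-0.75)) × 8192/1.5 = 5499.3846 → nearest code k = 5499.
V_code = V_min + k × range/2^13 = -0.75 + 5499 × 1.5/8192 = 0.2568969727 V.
V_in − V_code = 0.2569674 − (0.2568969727) = +70.4 µV.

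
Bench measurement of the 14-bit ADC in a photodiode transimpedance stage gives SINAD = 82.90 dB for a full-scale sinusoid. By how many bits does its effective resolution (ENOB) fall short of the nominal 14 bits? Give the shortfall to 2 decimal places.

0.52 bits

Effective bits = (82.90 − 1.76)/6.02 = 13.4784.
Shortfall = 14 − 13.4784 = 0.5216 bits.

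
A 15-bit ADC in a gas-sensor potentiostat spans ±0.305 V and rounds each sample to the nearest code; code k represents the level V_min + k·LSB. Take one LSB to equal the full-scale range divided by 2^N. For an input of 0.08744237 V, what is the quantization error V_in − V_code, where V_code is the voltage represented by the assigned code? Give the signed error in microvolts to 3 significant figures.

The full-scale span is 0.305 − (-0.305) = 0.61 V. LSB = 0.61 V / 2^15 ≈ 18.62 µV.
(V_in − V_min)/LSB = (0.08744237 − (-0.305)) × 32768/0.61 = 21081.2321 → nearest code k = 21081.
V_code = -0.305 + (21081/32768) × 0.61 = 0.087438049316 V.
e = 0.08744237 − (0.087438049316) = +4.32 µV.

+4.32 µV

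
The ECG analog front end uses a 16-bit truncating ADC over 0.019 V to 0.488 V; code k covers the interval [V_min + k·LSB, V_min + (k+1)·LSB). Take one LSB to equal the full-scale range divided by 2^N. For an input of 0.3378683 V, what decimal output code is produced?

44557

Range = 0.488 − (0.019) = 0.469 V. LSB = 0.469 V / 2^16 ≈ 7.156 µV.
V_in − V_min = 0.3378683 − (0.019) = 0.3188683 V.
Divide by LSB: 0.3188683 × 65536/0.469 = 44557.2557.
Truncating gives code 44557.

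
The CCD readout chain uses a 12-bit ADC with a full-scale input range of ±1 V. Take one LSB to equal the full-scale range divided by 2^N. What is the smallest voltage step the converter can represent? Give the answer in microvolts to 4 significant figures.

488.3 µV

Full-scale range = 1 V − (-1 V) = 2 V.
2^12 = 4096 levels.
LSB = 2 V ÷ 2^12 = 2/4096 V = 488.3 µV.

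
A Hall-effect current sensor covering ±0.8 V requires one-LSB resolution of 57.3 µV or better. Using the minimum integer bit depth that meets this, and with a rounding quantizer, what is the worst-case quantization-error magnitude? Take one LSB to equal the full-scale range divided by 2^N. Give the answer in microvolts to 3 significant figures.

24.4 µV

Full-scale range = 0.8 V − (-0.8 V) = 1.6 V.
Need 2^N ≥ 1.6 V / 57.3 µV = 27920 → N_min = 15.
LSB = 1.6 V / 2^15 = 48.828 µV.
|e|_max = LSB/2 = 24.4 µV.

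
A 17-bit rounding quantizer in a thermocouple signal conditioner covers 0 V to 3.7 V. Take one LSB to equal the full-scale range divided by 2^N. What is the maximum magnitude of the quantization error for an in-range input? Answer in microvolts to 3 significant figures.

14.1 µV

Full-scale range = 3.7 V.
One LSB is 3.7 V / 131072 = 28.229 µV.
Worst-case error for round-to-nearest is half an LSB: 14.1 µV.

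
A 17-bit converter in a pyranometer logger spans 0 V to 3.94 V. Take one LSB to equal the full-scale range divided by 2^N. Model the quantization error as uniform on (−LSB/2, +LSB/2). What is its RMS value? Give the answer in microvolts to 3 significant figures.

V_FS = 3.94 V.
LSB = 3.94 V ÷ 2^17 = 3.94/131072 V = 30.060 µV.
V_rms = LSB/√12 = 30.060 µV / √12 = 8.68 µV.

8.68 µV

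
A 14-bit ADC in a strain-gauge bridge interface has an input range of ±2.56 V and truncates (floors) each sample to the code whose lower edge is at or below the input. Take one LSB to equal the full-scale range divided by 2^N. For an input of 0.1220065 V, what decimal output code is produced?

Full-scale range = 2.56 V − (-2.56 V) = 5.12 V. LSB = 5.12 V / 2^14 ≈ 312.5 µV.
code = ⌊(V_in − V_min)/LSB⌋ = ⌊(V_in − V_min) × 2^14 / range⌋
     = ⌊(0.1220065 − (-2.56)) × 16384 / 5.12⌋ = ⌊2.6820065 × 16384/5.12⌋
     = ⌊8582.421⌋ = 8582.

8582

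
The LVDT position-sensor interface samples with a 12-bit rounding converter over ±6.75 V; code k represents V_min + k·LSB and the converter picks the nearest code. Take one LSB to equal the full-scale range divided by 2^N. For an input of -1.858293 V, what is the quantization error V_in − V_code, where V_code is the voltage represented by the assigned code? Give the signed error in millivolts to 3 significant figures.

The full-scale span is 6.75 − (-6.75) = 13.5 V. LSB = 13.5 V / 2^12 ≈ 3.296 mV.
(-1.858293 − (-6.75)) / LSB = 4.891707 × 4096/13.5 = 1484.1801. Nearest integer: k = 1484.
Reconstructed level: -6.75 + 1484 × 13.5/4096 V = -1.858886719 V.
e = -1.858293 − (-1.858886719) = +0.594 mV.

+0.594 mV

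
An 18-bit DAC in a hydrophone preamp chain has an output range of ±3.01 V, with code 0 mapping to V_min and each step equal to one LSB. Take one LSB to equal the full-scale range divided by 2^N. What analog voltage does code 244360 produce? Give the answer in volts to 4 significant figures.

2.602 V

Span: 3.01 V − (-3.01 V) = 6.02 V. LSB = 6.02 V / 2^18.
V_out = V_min + code × LSB = -3.01 V + 244360 × 6.02 V / 262144
      = -3.01 V + 5.61160 V = 2.60160 V.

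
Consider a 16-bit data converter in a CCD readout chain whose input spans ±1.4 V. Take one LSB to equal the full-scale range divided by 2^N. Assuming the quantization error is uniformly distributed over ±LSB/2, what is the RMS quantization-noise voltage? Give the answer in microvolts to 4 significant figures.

Range = 1.4 − (-1.4) = 2.8 V.
LSB = 2.8 V ÷ 2^16 = 2.8/65536 V = 42.7246 µV.
σ_q = LSB/√12 = 42.7246 µV/3.4641 = 12.33 µV.

12.33 µV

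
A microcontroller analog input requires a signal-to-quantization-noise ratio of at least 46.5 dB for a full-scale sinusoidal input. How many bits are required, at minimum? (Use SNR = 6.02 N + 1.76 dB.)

Required N = ⌈(46.5 − 1.76)/6.02⌉ = ⌈7.432⌉ = 8.

8 bits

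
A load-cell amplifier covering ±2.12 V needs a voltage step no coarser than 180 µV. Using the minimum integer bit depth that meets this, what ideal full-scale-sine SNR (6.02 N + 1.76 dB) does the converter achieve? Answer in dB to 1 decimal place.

Full-scale range = 2.12 V − (-2.12 V) = 4.24 V.
Need 2^N ≥ 4.24 V / 180 µV = 23560 → N_min = 15.
Ideal SNR at N = 15: 6.02·15 + 1.76 = 92.1 dB.

92.1 dB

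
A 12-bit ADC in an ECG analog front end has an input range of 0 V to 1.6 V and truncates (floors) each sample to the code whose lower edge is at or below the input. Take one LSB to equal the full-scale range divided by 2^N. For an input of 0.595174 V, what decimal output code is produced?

1523

V_FS = 1.6 V. LSB = 1.6 V / 2^12 ≈ 390.6 µV.
(V_in − V_min) × 2^12/range = (0.595174 − (0)) × 4096/1.6 = 1523.645.
Floor → code = 1523.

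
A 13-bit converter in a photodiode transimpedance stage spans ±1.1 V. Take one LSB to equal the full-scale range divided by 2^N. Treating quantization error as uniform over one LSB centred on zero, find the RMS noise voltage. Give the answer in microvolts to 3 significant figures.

77.5 µV

Range = 1.1 − (-1.1) = 2.2 V.
LSB = 2.2 V ÷ 2^13 = 2.2/8192 V = 268.55 µV.
RMS of a uniform error over width LSB is LSB/√12 = 77.5 µV.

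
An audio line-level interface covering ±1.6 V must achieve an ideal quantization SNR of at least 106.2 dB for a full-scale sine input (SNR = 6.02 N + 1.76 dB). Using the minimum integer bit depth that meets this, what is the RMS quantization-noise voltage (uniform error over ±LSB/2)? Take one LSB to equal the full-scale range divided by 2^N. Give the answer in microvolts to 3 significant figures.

3.52 µV

The full-scale span is 1.6 − (-1.6) = 3.2 V.
Required N = ⌈(106.2 − 1.76)/6.02⌉ = ⌈17.349⌉ = 18.
Step size = 3.2/262144 V = 12.207 µV.
σ_q = LSB/√12 = 12.207 µV/3.4641 = 3.52 µV.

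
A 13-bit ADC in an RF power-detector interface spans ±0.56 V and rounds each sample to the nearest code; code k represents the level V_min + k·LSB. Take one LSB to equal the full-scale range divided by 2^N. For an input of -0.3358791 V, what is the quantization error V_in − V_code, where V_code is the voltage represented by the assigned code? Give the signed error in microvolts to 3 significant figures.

+38.9 µV

Range = 0.56 − (-0.56) = 1.12 V. LSB = 1.12 V / 2^13 ≈ 136.7 µV.
(V_in − V_min)/LSB = (-0.3358791 − (-0.56)) × 8192/1.12 = 1639.2843 → nearest code k = 1639.
Reconstructed level: -0.56 + 1639 × 1.12/8192 V = -0.3359179688 V.
Error = V_in − V_code = -0.3358791 − (-0.3359179688) = +38.9 µV.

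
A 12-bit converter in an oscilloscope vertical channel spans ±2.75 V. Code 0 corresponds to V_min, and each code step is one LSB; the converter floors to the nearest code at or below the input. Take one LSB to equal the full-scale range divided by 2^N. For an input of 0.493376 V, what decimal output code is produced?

2415

Full-scale range = 2.75 V − (-2.75 V) = 5.5 V. LSB = 5.5 V / 2^12 ≈ 1.343 mV.
code = ⌊(V_in − V_min)/LSB⌋ = ⌊(V_in − V_min) × 2^12 / range⌋
     = ⌊(0.493376 − (-2.75)) × 4096 / 5.5⌋ = ⌊3.243376 × 4096/5.5⌋
     = ⌊2415.431⌋ = 2415.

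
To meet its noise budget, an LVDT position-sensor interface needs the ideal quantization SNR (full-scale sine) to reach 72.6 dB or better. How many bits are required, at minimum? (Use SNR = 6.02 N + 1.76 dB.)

Required N = ⌈(72.6 − 1.76)/6.02⌉ = ⌈11.767⌉ = 12.

12 bits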